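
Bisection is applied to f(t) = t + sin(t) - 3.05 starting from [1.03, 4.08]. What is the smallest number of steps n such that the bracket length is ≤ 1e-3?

12

Initial width b − a = 4.08 − 1.03 = 3.050000.
After n steps the width is (b−a)/2^n; need (b−a)/2^n ≤ 1e-3.
So n ≥ log₂(3.050000/1e-3) = log₂(3050.0000) ≈ 11.5746.
Hence n = 12.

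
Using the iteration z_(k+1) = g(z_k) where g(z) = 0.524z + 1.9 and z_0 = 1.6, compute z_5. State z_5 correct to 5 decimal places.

z_1 = g(1.600000) = 2.738400
z_2 = g(2.738400) = 3.334922
z_3 = g(3.334922) = 3.647499
z_4 = g(3.647499) = 3.811289
z_5 = g(3.811289) = 3.897116

3.89712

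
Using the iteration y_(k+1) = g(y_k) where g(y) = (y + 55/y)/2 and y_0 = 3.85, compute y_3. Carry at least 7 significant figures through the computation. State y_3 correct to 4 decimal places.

y_1 = g(3.850000) = 9.067857
y_2 = g(9.067857) = 7.566619
y_3 = g(7.566619) = 7.417694

7.4177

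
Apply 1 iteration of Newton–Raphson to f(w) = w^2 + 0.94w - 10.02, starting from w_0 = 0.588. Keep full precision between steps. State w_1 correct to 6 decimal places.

Newton update: w ← w − f(w)/f'(w).
f'(w) = 2w + 0.94
w_0 = 0.588000: f = -9.121536, f' = 2.116000 → w_1 = 0.588000 - (-9.121536)/(2.116000) = 4.898745

4.898745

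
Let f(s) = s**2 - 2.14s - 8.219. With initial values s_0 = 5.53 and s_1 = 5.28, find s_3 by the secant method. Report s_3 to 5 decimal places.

f(s_0) = 10.527700, f(s_1) = 8.360200
s_2 = 5.280000 - (8.360200)·(5.280000 - 5.530000)/(8.360200 - (10.527700)) = 4.315732; f(s_2) = 1.170879
s_3 = 4.315732 - (1.170879)·(4.315732 - 5.280000)/(1.170879 - (8.360200)) = 4.158688; f(s_3) = 0.176095

4.15869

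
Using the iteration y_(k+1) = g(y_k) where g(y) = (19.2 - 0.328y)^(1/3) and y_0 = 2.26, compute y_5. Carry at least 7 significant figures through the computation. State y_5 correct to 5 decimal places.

2.63690

y_1 = g(2.260000) = 2.642818
y_2 = g(2.642818) = 2.636811
y_3 = g(2.636811) = 2.636906
y_4 = g(2.636906) = 2.636904
y_5 = g(2.636904) = 2.636904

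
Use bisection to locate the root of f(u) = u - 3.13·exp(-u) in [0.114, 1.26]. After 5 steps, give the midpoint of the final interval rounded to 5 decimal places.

f(0.114000) = -2.678767, f(1.260000) = 0.372163 (opposite signs)
step 1: m = 0.687000, f(m) = -0.887650 < 0 → root in [0.687000, 1.260000]
step 2: m = 0.973500, f(m) = -0.208884 < 0 → root in [0.973500, 1.260000]
step 3: m = 1.116750, f(m) = 0.092170 > 0 → root in [0.973500, 1.116750]
step 4: m = 1.045125, f(m) = -0.055533 < 0 → root in [1.045125, 1.116750]
step 5: m = 1.080938, f(m) = 0.019000 > 0 → root in [1.045125, 1.080938]
Midpoint of [1.045125, 1.080938] = 1.063031

1.06303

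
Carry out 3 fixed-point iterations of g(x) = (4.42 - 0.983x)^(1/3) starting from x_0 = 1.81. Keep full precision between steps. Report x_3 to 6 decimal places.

1.441076

x_1 = g(1.810000) = 1.382219
x_2 = g(1.382219) = 1.452003
x_3 = g(1.452003) = 1.441076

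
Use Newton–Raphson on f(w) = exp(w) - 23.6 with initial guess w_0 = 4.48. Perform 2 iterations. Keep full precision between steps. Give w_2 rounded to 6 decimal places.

f'(w) = exp(w)
w_0 = 4.480000: f = 64.634673, f' = 88.234673 → w_1 = 4.480000 - (64.634673)/(88.234673) = 3.747469
w_1 = 3.747469: f = 18.813578, f' = 42.413578 → w_2 = 3.747469 - (18.813578)/(42.413578) = 3.303894

3.303894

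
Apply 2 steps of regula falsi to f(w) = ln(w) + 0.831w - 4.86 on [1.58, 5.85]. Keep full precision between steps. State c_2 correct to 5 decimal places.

False-position update: c = (a·f(b) − b·f(a))/(f(b) − f(a)); replace the endpoint whose sign matches f(c).
f(1.580000) = -3.089595, f(5.850000) = 1.767792
step 1: c = 4.295981, f(c) = 0.167640 > 0 → new bracket [1.580000, 4.295981]
step 2: c = 4.156198, f(c) = 0.018401 > 0 → new bracket [1.580000, 4.156198]

4.15620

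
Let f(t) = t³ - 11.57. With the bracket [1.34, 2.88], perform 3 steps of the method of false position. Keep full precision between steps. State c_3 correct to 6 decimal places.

f(1.340000) = -9.163896, f(2.880000) = 12.317872
step 1: c = 1.996948, f(c) = -3.606571 < 0 → new bracket [1.996948, 2.880000]
step 2: c = 2.196942, f(c) = -0.966346 < 0 → new bracket [2.196942, 2.880000]
step 3: c = 2.246630, f(c) = -0.230481 < 0 → new bracket [2.246630, 2.880000]

2.246630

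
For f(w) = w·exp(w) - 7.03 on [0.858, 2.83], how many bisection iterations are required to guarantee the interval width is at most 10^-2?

8

Initial width b − a = 2.83 − 0.858 = 1.972000.
After n steps the width is (b−a)/2^n; need (b−a)/2^n ≤ 10^-2.
So n ≥ log₂(1.972000/10^-2) = log₂(197.2000) ≈ 7.6235.
Hence n = 8.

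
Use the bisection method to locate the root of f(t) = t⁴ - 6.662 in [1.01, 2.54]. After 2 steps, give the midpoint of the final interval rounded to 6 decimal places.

1.583750

f(1.010000) = -5.621396, f(2.540000) = 34.961143 (opposite signs)
step 1: m = 1.775000, f(m) = 3.264438 > 0 → root in [1.010000, 1.775000]
step 2: m = 1.392500, f(m) = -2.902061 < 0 → root in [1.392500, 1.775000]
Midpoint of [1.392500, 1.775000] = 1.583750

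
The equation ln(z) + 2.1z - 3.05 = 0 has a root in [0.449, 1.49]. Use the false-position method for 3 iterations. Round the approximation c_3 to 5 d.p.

1.32060

f(0.449000) = -2.907832, f(1.490000) = 0.477776
step 1: c = 1.343094, f(c) = 0.065474 > 0 → new bracket [0.449000, 1.343094]
step 2: c = 1.323406, f(c) = 0.009361 > 0 → new bracket [0.449000, 1.323406]
step 3: c = 1.320600, f(c) = 0.001346 > 0 → new bracket [0.449000, 1.320600]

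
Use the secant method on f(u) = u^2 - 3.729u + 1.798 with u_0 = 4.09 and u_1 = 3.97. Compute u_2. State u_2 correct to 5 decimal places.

3.33394

f(u_0) = 3.274490, f(u_1) = 2.754770
u_2 = 3.970000 - (2.754770)·(3.970000 - 4.090000)/(2.754770 - (3.274490)) = 3.333941; f(u_2) = 0.480898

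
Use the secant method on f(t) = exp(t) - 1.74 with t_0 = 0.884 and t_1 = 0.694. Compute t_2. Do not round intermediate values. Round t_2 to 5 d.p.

f(t_0) = 0.680563, f(t_1) = 0.261706
t_2 = 0.694000 - (0.261706)·(0.694000 - 0.884000)/(0.261706 - (0.680563)) = 0.575286; f(t_2) = 0.037638

0.57529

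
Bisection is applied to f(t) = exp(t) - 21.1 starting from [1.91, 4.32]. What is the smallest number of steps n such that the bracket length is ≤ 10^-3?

Initial width b − a = 4.32 − 1.91 = 2.410000.
After n steps the width is (b−a)/2^n; need (b−a)/2^n ≤ 10^-3.
So n ≥ log₂(2.410000/10^-3) = log₂(2410.0000) ≈ 11.2348.
Hence n = 12.

12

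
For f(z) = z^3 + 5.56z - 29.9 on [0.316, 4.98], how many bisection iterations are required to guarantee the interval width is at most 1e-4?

16

Initial width b − a = 4.98 − 0.316 = 4.664000.
After n steps the width is (b−a)/2^n; need (b−a)/2^n ≤ 1e-4.
So n ≥ log₂(4.664000/1e-4) = log₂(46640.0000) ≈ 15.5093.
Hence n = 16.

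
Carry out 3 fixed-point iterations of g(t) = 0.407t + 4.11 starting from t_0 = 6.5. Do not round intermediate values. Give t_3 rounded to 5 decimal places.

t_1 = g(6.500000) = 6.755500
t_2 = g(6.755500) = 6.859488
t_3 = g(6.859488) = 6.901812

6.90181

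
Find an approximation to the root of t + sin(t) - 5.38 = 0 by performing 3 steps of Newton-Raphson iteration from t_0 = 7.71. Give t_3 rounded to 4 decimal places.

f'(t) = 1 + cos(t)
t_0 = 7.710000: f = 3.319653, f' = 1.143485 → t_1 = 7.710000 - (3.319653)/(1.143485) = 4.806898
t_1 = 4.806898: f = -1.568639, f' = 1.094368 → t_2 = 4.806898 - (-1.568639)/(1.094368) = 6.240272
t_2 = 6.240272: f = 0.817372, f' = 1.999079 → t_3 = 6.240272 - (0.817372)/(1.999079) = 5.831398

5.8314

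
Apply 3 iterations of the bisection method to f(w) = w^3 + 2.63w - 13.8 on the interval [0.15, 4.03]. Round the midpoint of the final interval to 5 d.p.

f(0.150000) = -13.402125, f(4.030000) = 62.249727 (opposite signs)
step 1: m = 2.090000, f(m) = 0.826029 > 0 → root in [0.150000, 2.090000]
step 2: m = 1.120000, f(m) = -9.449472 < 0 → root in [1.120000, 2.090000]
step 3: m = 1.605000, f(m) = -5.444330 < 0 → root in [1.605000, 2.090000]
Midpoint of [1.605000, 2.090000] = 1.847500

1.84750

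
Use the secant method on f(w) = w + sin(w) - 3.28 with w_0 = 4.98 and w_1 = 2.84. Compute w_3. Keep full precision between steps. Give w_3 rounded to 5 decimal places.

f(w_0) = 0.735595, f(w_1) = -0.142959
w_2 = 2.840000 - (-0.142959)·(2.840000 - 4.980000)/(-0.142959 - (0.735595)) = 3.188222; f(w_2) = -0.138390
w_3 = 3.188222 - (-0.138390)·(3.188222 - 2.840000)/(-0.138390 - (-0.142959)) = 13.737368; f(w_3) = 11.378507

13.73737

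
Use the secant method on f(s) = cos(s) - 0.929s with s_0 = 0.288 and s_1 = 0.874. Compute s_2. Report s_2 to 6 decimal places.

f(s_0) = 0.691262, f(s_1) = -0.170182
s_2 = 0.874000 - (-0.170182)·(0.874000 - 0.288000)/(-0.170182 - (0.691262)) = 0.758233; f(s_2) = 0.021653

0.758233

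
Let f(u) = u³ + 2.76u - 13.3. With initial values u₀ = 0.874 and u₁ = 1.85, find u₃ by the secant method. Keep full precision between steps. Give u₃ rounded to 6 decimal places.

f(u_0) = -10.220132, f(u_1) = -1.862375
u_2 = 1.850000 - (-1.862375)·(1.850000 - 0.874000)/(-1.862375 - (-10.220132)) = 2.067484; f(u_2) = 1.243695
u_3 = 2.067484 - (1.243695)·(2.067484 - 1.850000)/(1.243695 - (-1.862375)) = 1.980402; f(u_3) = -0.066974

1.980402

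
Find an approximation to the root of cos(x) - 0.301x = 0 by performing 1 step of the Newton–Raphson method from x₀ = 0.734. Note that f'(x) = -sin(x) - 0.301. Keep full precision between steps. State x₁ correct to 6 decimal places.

1.271230

Newton update: x ← x − f(x)/f'(x).
x_0 = 0.734000: f = 0.521567, f' = -0.970845 → x_1 = 0.734000 - (0.521567)/(-0.970845) = 1.271230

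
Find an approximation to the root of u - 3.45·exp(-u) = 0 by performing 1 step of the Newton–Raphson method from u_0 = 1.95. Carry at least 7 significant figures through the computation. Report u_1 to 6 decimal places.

f'(u) = 1 + 3.45·exp(-u)
u_0 = 1.950000: f = 1.459154, f' = 1.490846 → u_1 = 1.950000 - (1.459154)/(1.490846) = 0.971257

0.971257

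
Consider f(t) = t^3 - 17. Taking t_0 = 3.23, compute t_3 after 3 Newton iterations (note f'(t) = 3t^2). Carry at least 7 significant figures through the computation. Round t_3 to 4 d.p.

2.5713

t_0 = 3.230000: f = 16.698267, f' = 31.298700 → t_1 = 3.230000 - (16.698267)/(31.298700) = 2.696487
t_1 = 2.696487: f = 2.606268, f' = 21.813125 → t_2 = 2.696487 - (2.606268)/(21.813125) = 2.577005
t_2 = 2.577005: f = 0.113778, f' = 19.922868 → t_3 = 2.577005 - (0.113778)/(19.922868) = 2.571294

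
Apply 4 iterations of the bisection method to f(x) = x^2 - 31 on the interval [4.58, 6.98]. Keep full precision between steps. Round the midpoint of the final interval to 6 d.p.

5.555000

f(4.580000) = -10.023600, f(6.980000) = 17.720400 (opposite signs)
step 1: m = 5.780000, f(m) = 2.408400 > 0 → root in [4.580000, 5.780000]
step 2: m = 5.180000, f(m) = -4.167600 < 0 → root in [5.180000, 5.780000]
step 3: m = 5.480000, f(m) = -0.969600 < 0 → root in [5.480000, 5.780000]
step 4: m = 5.630000, f(m) = 0.696900 > 0 → root in [5.480000, 5.630000]
Midpoint of [5.480000, 5.630000] = 5.555000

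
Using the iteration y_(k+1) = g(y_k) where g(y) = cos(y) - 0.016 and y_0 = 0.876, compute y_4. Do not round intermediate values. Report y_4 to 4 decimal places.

y_1 = g(0.876000) = 0.624229
y_2 = g(0.624229) = 0.795414
y_3 = g(0.795414) = 0.683989
y_4 = g(0.683989) = 0.759058

0.7591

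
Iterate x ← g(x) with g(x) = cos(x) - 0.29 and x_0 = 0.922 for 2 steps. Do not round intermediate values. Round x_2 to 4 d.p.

x_1 = g(0.922000) = 0.314228
x_2 = g(0.314228) = 0.661035

0.6610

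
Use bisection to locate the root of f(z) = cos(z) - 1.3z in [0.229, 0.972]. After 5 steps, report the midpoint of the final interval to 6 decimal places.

f(0.229000) = 0.676194, f(0.972000) = -0.699951 (opposite signs)
step 1: m = 0.600500, f(m) = 0.044403 > 0 → root in [0.600500, 0.972000]
step 2: m = 0.786250, f(m) = -0.315621 < 0 → root in [0.600500, 0.786250]
step 3: m = 0.693375, f(m) = -0.132294 < 0 → root in [0.600500, 0.693375]
step 4: m = 0.646938, f(m) = -0.043085 < 0 → root in [0.600500, 0.646938]
step 5: m = 0.623719, f(m) = 0.000878 > 0 → root in [0.623719, 0.646938]
Midpoint of [0.623719, 0.646938] = 0.635328

0.635328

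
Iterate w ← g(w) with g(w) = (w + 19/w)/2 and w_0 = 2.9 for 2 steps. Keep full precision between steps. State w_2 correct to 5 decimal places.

w_1 = g(2.900000) = 4.725862
w_2 = g(4.725862) = 4.373146

4.37315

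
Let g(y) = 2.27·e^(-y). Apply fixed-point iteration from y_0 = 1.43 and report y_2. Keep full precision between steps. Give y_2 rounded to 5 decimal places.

y_1 = g(1.430000) = 0.543231
y_2 = g(0.543231) = 1.318571

1.31857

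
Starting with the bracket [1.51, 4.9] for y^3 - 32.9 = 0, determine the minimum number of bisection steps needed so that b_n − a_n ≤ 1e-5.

Initial width b − a = 4.9 − 1.51 = 3.390000.
After n steps the width is (b−a)/2^n; need (b−a)/2^n ≤ 1e-5.
So n ≥ log₂(3.390000/1e-5) = log₂(339000.0000) ≈ 18.3709.
Hence n = 19.

19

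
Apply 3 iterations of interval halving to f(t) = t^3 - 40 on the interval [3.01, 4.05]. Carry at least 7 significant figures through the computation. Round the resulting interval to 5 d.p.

[3.40000, 3.53000]

f(3.010000) = -12.729099, f(4.050000) = 26.430125 (opposite signs)
step 1: m = 3.530000, f(m) = 3.986977 > 0 → root in [3.010000, 3.530000]
step 2: m = 3.270000, f(m) = -5.034217 < 0 → root in [3.270000, 3.530000]
step 3: m = 3.400000, f(m) = -0.696000 < 0 → root in [3.400000, 3.530000]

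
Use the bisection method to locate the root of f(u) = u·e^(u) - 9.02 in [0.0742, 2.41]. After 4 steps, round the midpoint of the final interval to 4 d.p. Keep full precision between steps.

f(0.074200) = -8.940085, f(2.410000) = 17.812846 (opposite signs)
step 1: m = 1.242100, f(m) = -4.718759 < 0 → root in [1.242100, 2.410000]
step 2: m = 1.826050, f(m) = 2.318513 > 0 → root in [1.242100, 1.826050]
step 3: m = 1.534075, f(m) = -1.906442 < 0 → root in [1.534075, 1.826050]
step 4: m = 1.680063, f(m) = -0.004967 < 0 → root in [1.680063, 1.826050]
Midpoint of [1.680063, 1.826050] = 1.753056

1.7531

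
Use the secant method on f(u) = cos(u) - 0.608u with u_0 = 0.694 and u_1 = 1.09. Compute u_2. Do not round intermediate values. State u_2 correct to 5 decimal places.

Secant update: u_(k+1) = u_k − f(u_k)·(u_k − u_(k-1))/(f(u_k) − f(u_(k-1))).
f(u_0) = 0.346742, f(u_1) = -0.200235
u_2 = 1.090000 - (-0.200235)·(1.090000 - 0.694000)/(-0.200235 - (0.346742)) = 0.945034; f(u_2) = 0.011135

0.94503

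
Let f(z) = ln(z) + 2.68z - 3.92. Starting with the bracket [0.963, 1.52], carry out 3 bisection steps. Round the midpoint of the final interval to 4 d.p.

f(0.963000) = -1.376862, f(1.520000) = 0.572310 (opposite signs)
step 1: m = 1.241500, f(m) = -0.376460 < 0 → root in [1.241500, 1.520000]
step 2: m = 1.380750, f(m) = 0.103037 > 0 → root in [1.241500, 1.380750]
step 3: m = 1.311125, f(m) = -0.135299 < 0 → root in [1.311125, 1.380750]
Midpoint of [1.311125, 1.380750] = 1.345938

1.3459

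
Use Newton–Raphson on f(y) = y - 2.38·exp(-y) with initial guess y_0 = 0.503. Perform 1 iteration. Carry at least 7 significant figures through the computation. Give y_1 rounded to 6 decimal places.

0.886819

f'(y) = 1 + 2.38·exp(-y)
y_0 = 0.503000: f = -0.936219, f' = 2.439219 → y_1 = 0.503000 - (-0.936219)/(2.439219) = 0.886819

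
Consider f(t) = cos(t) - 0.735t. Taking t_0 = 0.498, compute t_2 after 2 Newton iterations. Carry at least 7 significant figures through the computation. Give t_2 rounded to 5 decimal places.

f'(t) = -sin(t) - 0.735
t_0 = 0.498000: f = 0.512510, f' = -1.212669 → t_1 = 0.498000 - (0.512510)/(-1.212669) = 0.920629
t_1 = 0.920629: f = -0.071343, f' = -1.530983 → t_2 = 0.920629 - (-0.071343)/(-1.530983) = 0.874030

0.87403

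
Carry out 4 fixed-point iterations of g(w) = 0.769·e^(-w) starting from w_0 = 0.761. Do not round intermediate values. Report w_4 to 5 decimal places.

w_1 = g(0.761000) = 0.359276
w_2 = g(0.359276) = 0.536902
w_3 = g(0.536902) = 0.449524
w_4 = g(0.449524) = 0.490569

0.49057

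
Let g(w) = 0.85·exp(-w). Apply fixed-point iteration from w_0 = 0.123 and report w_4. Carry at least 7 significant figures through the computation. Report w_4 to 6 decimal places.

w_1 = g(0.123000) = 0.751624
w_2 = g(0.751624) = 0.400860
w_3 = g(0.400860) = 0.569282
w_4 = g(0.569282) = 0.481042

0.481042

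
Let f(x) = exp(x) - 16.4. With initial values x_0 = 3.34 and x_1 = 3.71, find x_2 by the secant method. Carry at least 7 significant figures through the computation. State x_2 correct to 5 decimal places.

Secant update: x_(k+1) = x_k − f(x_k)·(x_k − x_(k-1))/(f(x_k) − f(x_(k-1))).
f(x_0) = 11.819127, f(x_1) = 24.453807
x_2 = 3.710000 - (24.453807)·(3.710000 - 3.340000)/(24.453807 - (11.819127)) = 2.993883; f(x_2) = 3.563050

2.99388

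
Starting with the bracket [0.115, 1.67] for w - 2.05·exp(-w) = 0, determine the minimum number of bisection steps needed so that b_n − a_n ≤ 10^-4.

14

Initial width b − a = 1.67 − 0.115 = 1.555000.
After n steps the width is (b−a)/2^n; need (b−a)/2^n ≤ 10^-4.
So n ≥ log₂(1.555000/10^-4) = log₂(15550.0000) ≈ 13.9246.
Hence n = 14.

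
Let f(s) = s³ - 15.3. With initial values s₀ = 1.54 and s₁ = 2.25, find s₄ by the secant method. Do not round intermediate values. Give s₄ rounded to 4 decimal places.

2.4819

f(s_0) = -11.647736, f(s_1) = -3.909375
s_2 = 2.250000 - (-3.909375)·(2.250000 - 1.540000)/(-3.909375 - (-11.647736)) = 2.608688; f(s_2) = 2.452779
s_3 = 2.608688 - (2.452779)·(2.608688 - 2.250000)/(2.452779 - (-3.909375)) = 2.470404; f(s_3) = -0.223378
s_4 = 2.470404 - (-0.223378)·(2.470404 - 2.608688)/(-0.223378 - (2.452779)) = 2.481947; f(s_4) = -0.011061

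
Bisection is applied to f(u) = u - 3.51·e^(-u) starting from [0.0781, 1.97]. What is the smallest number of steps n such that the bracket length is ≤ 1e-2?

Initial width b − a = 1.97 − 0.0781 = 1.891900.
After n steps the width is (b−a)/2^n; need (b−a)/2^n ≤ 1e-2.
So n ≥ log₂(1.891900/1e-2) = log₂(189.1900) ≈ 7.5637.
Hence n = 8.

8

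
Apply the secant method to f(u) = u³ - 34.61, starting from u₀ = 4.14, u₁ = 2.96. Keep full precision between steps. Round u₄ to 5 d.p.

f(u_0) = 36.347944, f(u_1) = -8.675664
u_2 = 2.960000 - (-8.675664)·(2.960000 - 4.140000)/(-8.675664 - (36.347944)) = 3.187376; f(u_2) = -2.228284
u_3 = 3.187376 - (-2.228284)·(3.187376 - 2.960000)/(-2.228284 - (-8.675664)) = 3.265959; f(u_3) = 0.226329
u_4 = 3.265959 - (0.226329)·(3.265959 - 3.187376)/(0.226329 - (-2.228284)) = 3.258714; f(u_4) = -0.005020

3.25871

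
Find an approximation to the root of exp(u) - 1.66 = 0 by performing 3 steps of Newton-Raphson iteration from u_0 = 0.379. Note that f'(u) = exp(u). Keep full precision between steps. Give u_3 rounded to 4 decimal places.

0.5068

u_0 = 0.379000: f = -0.199177, f' = 1.460823 → u_1 = 0.379000 - (-0.199177)/(1.460823) = 0.515346
u_1 = 0.515346: f = 0.014217, f' = 1.674217 → u_2 = 0.515346 - (0.014217)/(1.674217) = 0.506854
u_2 = 0.506854: f = 0.000060, f' = 1.660060 → u_3 = 0.506854 - (0.000060)/(1.660060) = 0.506818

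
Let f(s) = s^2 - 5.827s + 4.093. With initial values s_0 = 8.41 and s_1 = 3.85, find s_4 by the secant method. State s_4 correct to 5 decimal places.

Secant update: s_(k+1) = s_k − f(s_k)·(s_k − s_(k-1))/(f(s_k) − f(s_(k-1))).
f(s_0) = 25.816030, f(s_1) = -3.518450
s_2 = 3.850000 - (-3.518450)·(3.850000 - 8.410000)/(-3.518450 - (25.816030)) = 4.396938; f(s_2) = -2.194895
s_3 = 4.396938 - (-2.194895)·(4.396938 - 3.850000)/(-2.194895 - (-3.518450)) = 5.303942; f(s_3) = 1.318733
s_4 = 5.303942 - (1.318733)·(5.303942 - 4.396938)/(1.318733 - (-2.194895)) = 4.963526; f(s_4) = -0.192876

4.96353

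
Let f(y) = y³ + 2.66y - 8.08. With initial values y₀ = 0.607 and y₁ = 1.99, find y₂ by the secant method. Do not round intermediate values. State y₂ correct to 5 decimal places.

1.36851

Secant update: y_(k+1) = y_k − f(y_k)·(y_k − y_(k-1))/(f(y_k) − f(y_(k-1))).
f(y_0) = -6.241731, f(y_1) = 5.093999
y_2 = 1.990000 - (5.093999)·(1.990000 - 0.607000)/(5.093999 - (-6.241731)) = 1.368514; f(y_2) = -1.876760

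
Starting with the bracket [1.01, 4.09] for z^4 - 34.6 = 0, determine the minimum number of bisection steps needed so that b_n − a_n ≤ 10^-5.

Initial width b − a = 4.09 − 1.01 = 3.080000.
After n steps the width is (b−a)/2^n; need (b−a)/2^n ≤ 10^-5.
So n ≥ log₂(3.080000/10^-5) = log₂(308000.0000) ≈ 18.2326.
Hence n = 19.

19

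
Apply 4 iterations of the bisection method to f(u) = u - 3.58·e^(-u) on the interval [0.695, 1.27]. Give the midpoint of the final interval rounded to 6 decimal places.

f(0.695000) = -1.091687, f(1.270000) = 0.264623 (opposite signs)
step 1: m = 0.982500, f(m) = -0.357759 < 0 → root in [0.982500, 1.270000]
step 2: m = 1.126250, f(m) = -0.034554 < 0 → root in [1.126250, 1.270000]
step 3: m = 1.198125, f(m) = 0.117826 > 0 → root in [1.126250, 1.198125]
step 4: m = 1.162187, f(m) = 0.042359 > 0 → root in [1.126250, 1.162187]
Midpoint of [1.126250, 1.162187] = 1.144219

1.144219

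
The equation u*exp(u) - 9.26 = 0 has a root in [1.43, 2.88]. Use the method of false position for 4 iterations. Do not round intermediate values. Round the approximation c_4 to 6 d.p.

f(1.430000) = -3.284460, f(2.880000) = 42.045107
step 1: c = 1.535063, f(c) = -2.134822 < 0 → new bracket [1.535063, 2.880000]
step 2: c = 1.600052, f(c) = -1.334479 < 0 → new bracket [1.600052, 2.880000]
step 3: c = 1.639427, f(c) = -0.813320 < 0 → new bracket [1.639427, 2.880000]
step 4: c = 1.662969, f(c) = -0.487923 < 0 → new bracket [1.662969, 2.880000]

1.662969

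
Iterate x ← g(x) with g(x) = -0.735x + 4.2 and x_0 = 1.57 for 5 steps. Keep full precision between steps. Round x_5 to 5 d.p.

2.60324

x_1 = g(1.570000) = 3.046050
x_2 = g(3.046050) = 1.961153
x_3 = g(1.961153) = 2.758552
x_4 = g(2.758552) = 2.172464
x_5 = g(2.172464) = 2.603239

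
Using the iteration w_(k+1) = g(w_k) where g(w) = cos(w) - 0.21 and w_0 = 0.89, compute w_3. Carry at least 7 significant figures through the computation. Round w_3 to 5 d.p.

w_1 = g(0.890000) = 0.419412
w_2 = g(0.419412) = 0.703329
w_3 = g(0.703329) = 0.552694

0.55269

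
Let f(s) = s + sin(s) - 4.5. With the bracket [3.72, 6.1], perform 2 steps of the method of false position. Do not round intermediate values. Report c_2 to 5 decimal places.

5.24331

f(3.720000) = -1.326691, f(6.100000) = 1.417837
step 1: c = 4.870480, f(c) = -0.617050 < 0 → new bracket [4.870480, 6.100000]
step 2: c = 5.243314, f(c) = -0.119025 < 0 → new bracket [5.243314, 6.100000]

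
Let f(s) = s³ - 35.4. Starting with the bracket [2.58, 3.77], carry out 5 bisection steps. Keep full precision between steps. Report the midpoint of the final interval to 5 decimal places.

f(2.580000) = -18.226488, f(3.770000) = 18.182633 (opposite signs)
step 1: m = 3.175000, f(m) = -3.394016 < 0 → root in [3.175000, 3.770000]
step 2: m = 3.472500, f(m) = 6.472295 > 0 → root in [3.175000, 3.472500]
step 3: m = 3.323750, f(m) = 1.318510 > 0 → root in [3.175000, 3.323750]
step 4: m = 3.249375, f(m) = -1.091676 < 0 → root in [3.249375, 3.323750]
step 5: m = 3.286562, f(m) = 0.099782 > 0 → root in [3.249375, 3.286562]
Midpoint of [3.249375, 3.286562] = 3.267969

3.26797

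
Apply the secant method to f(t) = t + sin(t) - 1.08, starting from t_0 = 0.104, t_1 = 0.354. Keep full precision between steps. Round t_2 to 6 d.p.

0.546429

Secant update: t_(k+1) = t_k − f(t_k)·(t_k − t_(k-1))/(f(t_k) − f(t_(k-1))).
f(t_0) = -0.872187, f(t_1) = -0.379347
t_2 = 0.354000 - (-0.379347)·(0.354000 - 0.104000)/(-0.379347 - (-0.872187)) = 0.546429; f(t_2) = -0.013931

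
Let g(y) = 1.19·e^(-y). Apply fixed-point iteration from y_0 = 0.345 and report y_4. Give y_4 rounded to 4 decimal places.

y_1 = g(0.345000) = 0.842782
y_2 = g(0.842782) = 0.512308
y_3 = g(0.512308) = 0.712942
y_4 = g(0.712942) = 0.583338

0.5833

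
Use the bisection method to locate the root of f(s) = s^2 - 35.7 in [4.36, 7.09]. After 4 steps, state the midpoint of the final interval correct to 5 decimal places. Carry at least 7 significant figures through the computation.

5.98094

f(4.360000) = -16.690400, f(7.090000) = 14.568100 (opposite signs)
step 1: m = 5.725000, f(m) = -2.924375 < 0 → root in [5.725000, 7.090000]
step 2: m = 6.407500, f(m) = 5.356056 > 0 → root in [5.725000, 6.407500]
step 3: m = 6.066250, f(m) = 1.099389 > 0 → root in [5.725000, 6.066250]
step 4: m = 5.895625, f(m) = -0.941606 < 0 → root in [5.895625, 6.066250]
Midpoint of [5.895625, 6.066250] = 5.980937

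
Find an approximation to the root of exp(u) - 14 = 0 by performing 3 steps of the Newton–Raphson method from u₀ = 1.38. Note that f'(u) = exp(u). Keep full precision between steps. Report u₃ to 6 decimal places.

Newton update: u ← u − f(u)/f'(u).
u_0 = 1.380000: f = -10.025098, f' = 3.974902 → u_1 = 1.380000 - (-10.025098)/(3.974902) = 3.902100
u_1 = 3.902100: f = 35.506291, f' = 49.506291 → u_2 = 3.902100 - (35.506291)/(49.506291) = 3.184892
u_2 = 3.184892: f = 10.164681, f' = 24.164681 → u_3 = 3.184892 - (10.164681)/(24.164681) = 2.764250

2.764250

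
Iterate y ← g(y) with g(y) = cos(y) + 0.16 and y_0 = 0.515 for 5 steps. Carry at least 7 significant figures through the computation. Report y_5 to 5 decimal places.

0.89237

y_1 = g(0.515000) = 1.030293
y_2 = g(1.030293) = 0.674568
y_3 = g(0.674568) = 0.940977
y_4 = g(0.940977) = 0.748999
y_5 = g(0.748999) = 0.892371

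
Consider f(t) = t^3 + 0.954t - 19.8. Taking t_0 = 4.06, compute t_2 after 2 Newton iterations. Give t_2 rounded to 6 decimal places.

f'(t) = 3t^2 + 0.954
t_0 = 4.060000: f = 50.996656, f' = 50.404800 → t_1 = 4.060000 - (50.996656)/(50.404800) = 3.048258
t_1 = 3.048258: f = 11.432074, f' = 28.829629 → t_2 = 3.048258 - (11.432074)/(28.829629) = 2.651719

2.651719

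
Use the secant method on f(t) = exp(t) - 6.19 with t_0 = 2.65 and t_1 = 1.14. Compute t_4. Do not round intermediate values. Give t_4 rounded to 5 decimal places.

f(t_0) = 7.964039, f(t_1) = -3.063232
t_2 = 1.140000 - (-3.063232)·(1.140000 - 2.650000)/(-3.063232 - (7.964039)) = 1.559458; f(t_2) = -1.433756
t_3 = 1.559458 - (-1.433756)·(1.559458 - 1.140000)/(-1.433756 - (-3.063232)) = 1.928535; f(t_3) = 0.689422
t_4 = 1.928535 - (0.689422)·(1.928535 - 1.559458)/(0.689422 - (-1.433756)) = 1.808691; f(t_4) = -0.087546

1.80869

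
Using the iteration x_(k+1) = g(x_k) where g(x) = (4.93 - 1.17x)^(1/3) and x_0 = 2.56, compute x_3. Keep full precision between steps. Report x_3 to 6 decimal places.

1.467188

x_1 = g(2.560000) = 1.246078
x_2 = g(1.246078) = 1.514248
x_3 = g(1.514248) = 1.467188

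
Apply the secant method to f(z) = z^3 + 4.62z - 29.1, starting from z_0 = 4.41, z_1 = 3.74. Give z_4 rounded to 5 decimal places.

2.59414

Secant update: z_(k+1) = z_k − f(z_k)·(z_k − z_(k-1))/(f(z_k) − f(z_(k-1))).
f(z_0) = 77.040321, f(z_1) = 40.492424
z_2 = 3.740000 - (40.492424)·(3.740000 - 4.410000)/(40.492424 - (77.040321)) = 2.997689; f(z_2) = 11.686959
z_3 = 2.997689 - (11.686959)·(2.997689 - 3.740000)/(11.686959 - (40.492424)) = 2.696518; f(z_3) = 2.964853
z_4 = 2.696518 - (2.964853)·(2.696518 - 2.997689)/(2.964853 - (11.686959)) = 2.594143; f(z_4) = 0.342417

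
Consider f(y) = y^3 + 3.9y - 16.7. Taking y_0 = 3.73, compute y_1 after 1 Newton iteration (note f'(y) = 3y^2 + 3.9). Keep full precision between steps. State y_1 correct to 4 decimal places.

2.6401

y_0 = 3.730000: f = 49.742117, f' = 45.638700 → y_1 = 3.730000 - (49.742117)/(45.638700) = 2.640089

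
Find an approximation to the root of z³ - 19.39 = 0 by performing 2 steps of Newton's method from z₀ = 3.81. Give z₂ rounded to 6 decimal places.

2.715430

f'(z) = 3z²
z_0 = 3.810000: f = 35.916341, f' = 43.548300 → z_1 = 3.810000 - (35.916341)/(43.548300) = 2.985253
z_1 = 2.985253: f = 7.213778, f' = 26.735202 → z_2 = 2.985253 - (7.213778)/(26.735202) = 2.715430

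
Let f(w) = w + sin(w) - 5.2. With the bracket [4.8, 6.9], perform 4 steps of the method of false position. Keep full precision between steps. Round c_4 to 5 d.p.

f(4.800000) = -1.396165, f(6.900000) = 2.278440
step 1: c = 5.597894, f(c) = -0.235004 < 0 → new bracket [5.597894, 6.900000]
step 2: c = 5.719640, f(c) = -0.014547 < 0 → new bracket [5.719640, 6.900000]
step 3: c = 5.727128, f(c) = -0.000713 < 0 → new bracket [5.727128, 6.900000]
step 4: c = 5.727495, f(c) = -0.000034 < 0 → new bracket [5.727495, 6.900000]

5.72750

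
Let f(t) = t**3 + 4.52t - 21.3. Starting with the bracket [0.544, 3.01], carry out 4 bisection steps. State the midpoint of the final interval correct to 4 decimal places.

f(0.544000) = -18.680131, f(3.010000) = 19.576101 (opposite signs)
step 1: m = 1.777000, f(m) = -7.656676 < 0 → root in [1.777000, 3.010000]
step 2: m = 2.393500, f(m) = 3.230604 > 0 → root in [1.777000, 2.393500]
step 3: m = 2.085250, f(m) = -2.807445 < 0 → root in [2.085250, 2.393500]
step 4: m = 2.239375, f(m) = 0.051994 > 0 → root in [2.085250, 2.239375]
Midpoint of [2.085250, 2.239375] = 2.162312

2.1623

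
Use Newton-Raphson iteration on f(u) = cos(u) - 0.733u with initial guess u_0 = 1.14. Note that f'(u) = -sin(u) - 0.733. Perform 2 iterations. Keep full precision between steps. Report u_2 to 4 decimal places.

0.8748

u_0 = 1.140000: f = -0.418025, f' = -1.641633 → u_1 = 1.140000 - (-0.418025)/(-1.641633) = 0.885360
u_1 = 0.885360: f = -0.015958, f' = -1.507143 → u_2 = 0.885360 - (-0.015958)/(-1.507143) = 0.874772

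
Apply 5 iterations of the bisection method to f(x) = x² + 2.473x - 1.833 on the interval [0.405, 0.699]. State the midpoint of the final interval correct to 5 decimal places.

0.59334

f(0.405000) = -0.667410, f(0.699000) = 0.384228 (opposite signs)
step 1: m = 0.552000, f(m) = -0.163200 < 0 → root in [0.552000, 0.699000]
step 2: m = 0.625500, f(m) = 0.105112 > 0 → root in [0.552000, 0.625500]
step 3: m = 0.588750, f(m) = -0.030395 < 0 → root in [0.588750, 0.625500]
step 4: m = 0.607125, f(m) = 0.037021 > 0 → root in [0.588750, 0.607125]
step 5: m = 0.597938, f(m) = 0.003229 > 0 → root in [0.588750, 0.597938]
Midpoint of [0.588750, 0.597938] = 0.593344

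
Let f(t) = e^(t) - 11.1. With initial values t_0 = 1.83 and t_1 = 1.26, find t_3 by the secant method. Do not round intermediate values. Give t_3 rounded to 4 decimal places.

2.1329

f(t_0) = -4.866113, f(t_1) = -7.574579
t_2 = 1.260000 - (-7.574579)·(1.260000 - 1.830000)/(-7.574579 - (-4.866113)) = 2.854080; f(t_2) = 6.258457
t_3 = 2.854080 - (6.258457)·(2.854080 - 1.260000)/(6.258457 - (-7.574579)) = 2.132873; f(t_3) = -2.660923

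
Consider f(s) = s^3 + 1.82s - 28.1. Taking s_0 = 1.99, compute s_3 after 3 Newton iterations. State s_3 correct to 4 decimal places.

f'(s) = 3s^2 + 1.82
s_0 = 1.990000: f = -16.597601, f' = 13.700300 → s_1 = 1.990000 - (-16.597601)/(13.700300) = 3.201477
s_1 = 3.201477: f = 10.540089, f' = 32.568369 → s_2 = 3.201477 - (10.540089)/(32.568369) = 2.877848
s_2 = 2.877848: f = 0.972035, f' = 26.666020 → s_3 = 2.877848 - (0.972035)/(26.666020) = 2.841395

2.8414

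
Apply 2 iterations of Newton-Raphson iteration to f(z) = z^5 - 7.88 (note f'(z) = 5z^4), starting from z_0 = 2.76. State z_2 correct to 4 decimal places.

1.8513

z_0 = 2.760000: f = 152.276810, f' = 290.139149 → z_1 = 2.760000 - (152.276810)/(290.139149) = 2.235159
z_1 = 2.235159: f = 47.908217, f' = 124.796956 → z_2 = 2.235159 - (47.908217)/(124.796956) = 1.851270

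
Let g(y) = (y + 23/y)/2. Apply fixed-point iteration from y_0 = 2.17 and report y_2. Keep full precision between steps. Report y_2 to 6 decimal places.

y_1 = g(2.170000) = 6.384539
y_2 = g(6.384539) = 4.993496

4.993496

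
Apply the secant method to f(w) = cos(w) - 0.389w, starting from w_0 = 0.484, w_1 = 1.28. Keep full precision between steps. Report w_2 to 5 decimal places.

1.09486

f(w_0) = 0.696865, f(w_1) = -0.211205
w_2 = 1.280000 - (-0.211205)·(1.280000 - 0.484000)/(-0.211205 - (0.696865)) = 1.094861; f(w_2) = 0.032269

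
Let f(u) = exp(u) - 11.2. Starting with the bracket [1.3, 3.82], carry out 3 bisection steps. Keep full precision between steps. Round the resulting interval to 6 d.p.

f(1.300000) = -7.530703, f(3.820000) = 34.404208 (opposite signs)
step 1: m = 2.560000, f(m) = 1.735817 > 0 → root in [1.300000, 2.560000]
step 2: m = 1.930000, f(m) = -4.310490 < 0 → root in [1.930000, 2.560000]
step 3: m = 2.245000, f(m) = -1.759584 < 0 → root in [2.245000, 2.560000]

[2.245000, 2.560000]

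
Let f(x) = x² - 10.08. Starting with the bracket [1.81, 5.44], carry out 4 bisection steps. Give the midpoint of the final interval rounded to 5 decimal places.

3.28469

f(1.810000) = -6.803900, f(5.440000) = 19.513600 (opposite signs)
step 1: m = 3.625000, f(m) = 3.060625 > 0 → root in [1.810000, 3.625000]
step 2: m = 2.717500, f(m) = -2.695194 < 0 → root in [2.717500, 3.625000]
step 3: m = 3.171250, f(m) = -0.023173 < 0 → root in [3.171250, 3.625000]
step 4: m = 3.398125, f(m) = 1.467254 > 0 → root in [3.171250, 3.398125]
Midpoint of [3.171250, 3.398125] = 3.284688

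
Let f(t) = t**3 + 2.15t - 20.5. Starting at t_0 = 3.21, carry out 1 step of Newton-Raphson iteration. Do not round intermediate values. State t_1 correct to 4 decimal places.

f'(t) = 3t**2 + 2.15
t_0 = 3.210000: f = 19.477661, f' = 33.062300 → t_1 = 3.210000 - (19.477661)/(33.062300) = 2.620880

2.6209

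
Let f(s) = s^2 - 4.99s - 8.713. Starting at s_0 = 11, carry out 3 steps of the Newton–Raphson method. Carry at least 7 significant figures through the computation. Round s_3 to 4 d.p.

6.3630

f'(s) = 2s - 4.99
s_0 = 11.000000: f = 57.397000, f' = 17.010000 → s_1 = 11.000000 - (57.397000)/(17.010000) = 7.625691
s_1 = 7.625691: f = 11.385963, f' = 10.261382 → s_2 = 7.625691 - (11.385963)/(10.261382) = 6.516097
s_2 = 6.516097: f = 1.231198, f' = 8.042194 → s_3 = 6.516097 - (1.231198)/(8.042194) = 6.363005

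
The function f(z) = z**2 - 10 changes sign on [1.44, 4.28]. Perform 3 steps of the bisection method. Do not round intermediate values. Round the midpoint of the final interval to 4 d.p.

f(1.440000) = -7.926400, f(4.280000) = 8.318400 (opposite signs)
step 1: m = 2.860000, f(m) = -1.820400 < 0 → root in [2.860000, 4.280000]
step 2: m = 3.570000, f(m) = 2.744900 > 0 → root in [2.860000, 3.570000]
step 3: m = 3.215000, f(m) = 0.336225 > 0 → root in [2.860000, 3.215000]
Midpoint of [2.860000, 3.215000] = 3.037500

3.0375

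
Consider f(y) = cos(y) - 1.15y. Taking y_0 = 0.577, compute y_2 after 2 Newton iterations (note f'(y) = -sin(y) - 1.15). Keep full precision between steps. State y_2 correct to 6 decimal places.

y_0 = 0.577000: f = 0.174553, f' = -1.695512 → y_1 = 0.577000 - (0.174553)/(-1.695512) = 0.679950
y_1 = 0.679950: f = -0.004338, f' = -1.778754 → y_2 = 0.679950 - (-0.004338)/(-1.778754) = 0.677511

0.677511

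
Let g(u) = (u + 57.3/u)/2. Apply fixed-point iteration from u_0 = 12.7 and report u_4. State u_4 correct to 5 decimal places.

7.56968

u_1 = g(12.700000) = 8.605906
u_2 = g(8.605906) = 7.632062
u_3 = g(7.632062) = 7.569931
u_4 = g(7.569931) = 7.569676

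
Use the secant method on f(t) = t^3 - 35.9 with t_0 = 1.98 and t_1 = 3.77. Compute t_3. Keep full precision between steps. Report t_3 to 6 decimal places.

Secant update: t_(k+1) = t_k − f(t_k)·(t_k − t_(k-1))/(f(t_k) − f(t_(k-1))).
f(t_0) = -28.137608, f(t_1) = 17.682633
t_2 = 3.770000 - (17.682633)·(3.770000 - 1.980000)/(17.682633 - (-28.137608)) = 3.079215; f(t_2) = -6.704209
t_3 = 3.079215 - (-6.704209)·(3.079215 - 3.770000)/(-6.704209 - (17.682633)) = 3.269120; f(t_3) = -0.962449

3.269120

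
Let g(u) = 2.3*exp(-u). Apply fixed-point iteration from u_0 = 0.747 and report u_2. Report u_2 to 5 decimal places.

u_1 = g(0.747000) = 1.089707
u_2 = g(1.089707) = 0.773524

0.77352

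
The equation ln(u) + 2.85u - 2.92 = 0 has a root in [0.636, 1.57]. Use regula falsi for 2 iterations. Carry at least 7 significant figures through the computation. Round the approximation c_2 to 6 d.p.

1.019815

False-position update: c = (a·f(b) − b·f(a))/(f(b) − f(a)); replace the endpoint whose sign matches f(c).
f(0.636000) = -1.559957, f(1.570000) = 2.005576
step 1: c = 1.044635, f(c) = 0.100875 > 0 → new bracket [0.636000, 1.044635]
step 2: c = 1.019815, f(c) = 0.006094 > 0 → new bracket [0.636000, 1.019815]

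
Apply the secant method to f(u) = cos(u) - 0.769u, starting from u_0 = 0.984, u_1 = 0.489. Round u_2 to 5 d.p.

0.84242

Secant update: u_(k+1) = u_k − f(u_k)·(u_k − u_(k-1))/(f(u_k) − f(u_(k-1))).
f(u_0) = -0.203000, f(u_1) = 0.506762
u_2 = 0.489000 - (0.506762)·(0.489000 - 0.984000)/(0.506762 - (-0.203000)) = 0.842424; f(u_2) = 0.017831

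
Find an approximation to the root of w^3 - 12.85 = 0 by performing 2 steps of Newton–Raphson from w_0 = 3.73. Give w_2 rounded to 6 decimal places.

f'(w) = 3w^2
w_0 = 3.730000: f = 39.045117, f' = 41.738700 → w_1 = 3.730000 - (39.045117)/(41.738700) = 2.794534
w_1 = 2.794534: f = 8.973700, f' = 23.428268 → w_2 = 2.794534 - (8.973700)/(23.428268) = 2.411506

2.411506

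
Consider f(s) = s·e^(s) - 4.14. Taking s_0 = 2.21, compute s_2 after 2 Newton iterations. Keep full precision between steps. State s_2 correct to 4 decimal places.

1.3332

f'(s) = (s + 1)·e^(s)
s_0 = 2.210000: f = 16.005733, f' = 29.261450 → s_1 = 2.210000 - (16.005733)/(29.261450) = 1.663010
s_1 = 1.663010: f = 4.632646, f' = 14.047809 → s_2 = 1.663010 - (4.632646)/(14.047809) = 1.333232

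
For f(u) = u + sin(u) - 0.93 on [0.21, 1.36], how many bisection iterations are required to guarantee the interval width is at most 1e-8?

Initial width b − a = 1.36 − 0.21 = 1.150000.
After n steps the width is (b−a)/2^n; need (b−a)/2^n ≤ 1e-8.
So n ≥ log₂(1.150000/1e-8) = log₂(115000000.0000) ≈ 26.7771.
Hence n = 27.

27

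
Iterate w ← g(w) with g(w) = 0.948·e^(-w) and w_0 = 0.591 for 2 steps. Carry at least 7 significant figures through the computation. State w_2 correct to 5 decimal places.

w_1 = g(0.591000) = 0.524977
w_2 = g(0.524977) = 0.560807

0.56081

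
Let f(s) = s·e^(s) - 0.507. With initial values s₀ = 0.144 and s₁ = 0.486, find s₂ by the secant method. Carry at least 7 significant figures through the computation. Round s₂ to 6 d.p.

f(s_0) = -0.340697, f(s_1) = 0.283139
s_2 = 0.486000 - (0.283139)·(0.486000 - 0.144000)/(0.283139 - (-0.340697)) = 0.330777; f(s_2) = -0.046542

0.330777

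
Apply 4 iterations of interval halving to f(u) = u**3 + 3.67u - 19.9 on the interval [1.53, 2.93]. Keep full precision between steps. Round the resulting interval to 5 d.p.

[2.23000, 2.31750]

f(1.530000) = -10.703323, f(2.930000) = 16.006857 (opposite signs)
step 1: m = 2.230000, f(m) = -0.626333 < 0 → root in [2.230000, 2.930000]
step 2: m = 2.580000, f(m) = 6.742112 > 0 → root in [2.230000, 2.580000]
step 3: m = 2.405000, f(m) = 2.836930 > 0 → root in [2.230000, 2.405000]
step 4: m = 2.317500, f(m) = 1.052068 > 0 → root in [2.230000, 2.317500]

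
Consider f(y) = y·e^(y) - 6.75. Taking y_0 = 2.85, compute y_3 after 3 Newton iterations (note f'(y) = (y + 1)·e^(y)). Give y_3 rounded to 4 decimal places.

y_0 = 2.850000: f = 42.520178, f' = 66.557960 → y_1 = 2.850000 - (42.520178)/(66.557960) = 2.211156
y_1 = 2.211156: f = 13.429574, f' = 29.305831 → y_2 = 2.211156 - (13.429574)/(29.305831) = 1.752900
y_2 = 1.752900: f = 3.366532, f' = 15.887845 → y_3 = 1.752900 - (3.366532)/(15.887845) = 1.541006

1.5410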